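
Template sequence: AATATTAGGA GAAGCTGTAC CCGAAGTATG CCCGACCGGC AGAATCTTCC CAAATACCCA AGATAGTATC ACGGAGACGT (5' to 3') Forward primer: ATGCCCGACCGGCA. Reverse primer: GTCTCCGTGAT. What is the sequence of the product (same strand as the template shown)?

5'-ATGCCCGACCGGCAGAATCTTCCCAAATACCCAAGATAGTATCACGGAGAC-3'

Forward primer ATGCCCGACCGGCA is found on the top strand at positions 28–41.
Reverse complement of the reverse primer: ATCACGGAGAC. This occurs on the top strand at positions 68–78.
The product is the template from position 28 through 78 (51 bp).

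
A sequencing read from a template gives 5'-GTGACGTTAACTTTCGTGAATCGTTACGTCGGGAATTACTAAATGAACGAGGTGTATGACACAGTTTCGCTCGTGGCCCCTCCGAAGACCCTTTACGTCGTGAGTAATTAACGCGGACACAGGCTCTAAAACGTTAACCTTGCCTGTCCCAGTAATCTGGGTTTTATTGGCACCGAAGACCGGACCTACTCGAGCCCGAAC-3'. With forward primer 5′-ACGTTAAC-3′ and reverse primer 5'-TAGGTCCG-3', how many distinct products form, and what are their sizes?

Two products: 185 bp, 58 bp

The forward primer ACGTTAAC matches the top strand at positions 4–11, 131–138.
The reverse primer's reverse complement is CGGACCTA, matching at positions 181–188.
Each forward site pairs with the reverse site to give a product ending at position 188: sizes 185, 58 bp.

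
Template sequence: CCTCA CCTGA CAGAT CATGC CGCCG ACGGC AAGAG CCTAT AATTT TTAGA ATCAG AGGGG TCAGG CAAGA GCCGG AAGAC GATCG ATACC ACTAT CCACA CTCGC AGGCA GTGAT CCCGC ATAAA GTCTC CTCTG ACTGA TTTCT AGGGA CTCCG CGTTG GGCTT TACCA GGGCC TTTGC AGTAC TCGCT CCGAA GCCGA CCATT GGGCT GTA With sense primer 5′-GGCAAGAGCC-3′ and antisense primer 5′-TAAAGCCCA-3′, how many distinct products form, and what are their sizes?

The forward primer GGCAAGAGCC matches the top strand at positions 28–37, 64–73.
The reverse primer's reverse complement is TGGGCTTTA, matching at positions 159–167.
Each forward site pairs with the reverse site to give a product ending at position 167: sizes 140, 104 bp.

Two products: 140 bp, 104 bp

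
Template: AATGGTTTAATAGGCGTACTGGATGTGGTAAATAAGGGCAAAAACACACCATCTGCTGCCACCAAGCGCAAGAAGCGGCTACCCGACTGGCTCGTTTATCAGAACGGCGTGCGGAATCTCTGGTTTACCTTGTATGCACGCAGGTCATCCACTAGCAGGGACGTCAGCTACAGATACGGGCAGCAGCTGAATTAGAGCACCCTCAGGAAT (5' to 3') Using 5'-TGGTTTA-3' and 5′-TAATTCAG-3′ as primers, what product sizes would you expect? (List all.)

192 bp, 74 bp

The forward primer TGGTTTA matches the top strand at positions 3–9, 121–127.
The reverse primer's reverse complement is CTGAATTA, matching at positions 187–194.
Each forward site pairs with the reverse site to give a product ending at position 194: sizes 192, 74 bp.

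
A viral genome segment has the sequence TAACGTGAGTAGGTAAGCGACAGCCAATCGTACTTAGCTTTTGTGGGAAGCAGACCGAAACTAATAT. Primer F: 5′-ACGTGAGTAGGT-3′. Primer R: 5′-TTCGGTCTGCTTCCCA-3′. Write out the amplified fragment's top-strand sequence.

Forward primer ACGTGAGTAGGT is found on the top strand at positions 3–14.
The reverse primer's reverse complement is TGGGAAGCAGACCGAA, which matches the template at positions 44–59.
The product is the template from position 3 through 59 (57 bp).

5'-ACGTGAGTAGGTAAGCGACAGCCAATCGTACTTAGCTTTTGTGGGAAGCAGACCGAA-3'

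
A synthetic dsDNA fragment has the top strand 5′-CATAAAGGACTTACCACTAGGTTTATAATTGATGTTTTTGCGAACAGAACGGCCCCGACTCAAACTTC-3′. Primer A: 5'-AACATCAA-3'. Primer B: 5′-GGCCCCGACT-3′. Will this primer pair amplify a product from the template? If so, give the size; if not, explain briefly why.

No product — the primers' 3' ends point away from each other.

Primer A (AACATCAA) has reverse complement TTGATGTT, which matches the top strand at positions 29–36; primer A anneals to the top strand there with its 3' end pointing upstream toward position 29.
Primer B (GGCCCCGACT) matches the top strand directly at positions 51–60; it anneals to the bottom strand with its 3' end pointing downstream toward position 60.
The 3' ends diverge (primer A extends toward position 1, primer B toward position 68), so the primers never converge on a shared product.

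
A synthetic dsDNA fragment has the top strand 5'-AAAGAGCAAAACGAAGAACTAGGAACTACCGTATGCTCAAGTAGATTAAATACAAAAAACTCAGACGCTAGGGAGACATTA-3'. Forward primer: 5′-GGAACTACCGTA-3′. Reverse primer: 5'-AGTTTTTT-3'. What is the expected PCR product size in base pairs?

40 bp

Scanning the template, GGAACTACCGTA occurs at positions 22–33; this primer anneals to the bottom strand there with its 3' end pointing downstream.
Reverse complement of the reverse primer: AAAAAACT. This occurs on the top strand at positions 54–61.
Amplicon spans positions 22–61: 40 bp.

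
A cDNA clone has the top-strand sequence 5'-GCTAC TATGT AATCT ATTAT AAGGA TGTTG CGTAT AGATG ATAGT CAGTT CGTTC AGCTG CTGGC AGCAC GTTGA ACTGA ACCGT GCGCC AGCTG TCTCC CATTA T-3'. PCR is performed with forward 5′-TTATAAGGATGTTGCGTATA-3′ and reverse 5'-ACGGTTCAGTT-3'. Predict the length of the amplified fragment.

69 bp

The forward primer matches the template at positions 17–36.
Taking the reverse complement of ACGGTTCAGTT gives AACTGAACCGT, found at positions 75–85 on the template; the primer anneals here to the top strand with its 3' end pointing upstream.
Amplicon spans positions 17–85: 69 bp.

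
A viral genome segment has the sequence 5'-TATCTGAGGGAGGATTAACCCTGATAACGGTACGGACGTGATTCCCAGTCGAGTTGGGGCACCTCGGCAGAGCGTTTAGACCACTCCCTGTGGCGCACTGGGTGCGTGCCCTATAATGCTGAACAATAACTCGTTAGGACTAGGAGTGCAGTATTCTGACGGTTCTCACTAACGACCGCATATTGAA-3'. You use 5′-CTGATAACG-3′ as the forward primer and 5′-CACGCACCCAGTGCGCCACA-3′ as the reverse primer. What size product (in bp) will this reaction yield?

Forward primer CTGATAACG is found on the top strand at positions 21–29.
The reverse primer's reverse complement is TGTGGCGCACTGGGTGCGTG, which matches the template at positions 89–108.
Amplicon spans positions 21–108: 88 bp.

88 bp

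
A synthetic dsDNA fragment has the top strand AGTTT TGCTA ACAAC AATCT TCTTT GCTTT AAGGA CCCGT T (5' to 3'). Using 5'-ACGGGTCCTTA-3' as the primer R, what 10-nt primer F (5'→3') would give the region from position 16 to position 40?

5'-AATCTTCTTT-3'

The reverse primer's reverse complement TAAGGACCCGT matches the template at positions 30–40; the product starts at position 16.
The forward primer is identical to the top strand over positions 16–25: AATCTTCTTT.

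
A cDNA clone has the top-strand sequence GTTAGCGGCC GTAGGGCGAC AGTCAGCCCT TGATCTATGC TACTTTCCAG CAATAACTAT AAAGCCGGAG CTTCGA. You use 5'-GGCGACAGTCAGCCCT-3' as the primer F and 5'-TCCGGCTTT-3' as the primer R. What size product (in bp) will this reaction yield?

Forward primer GGCGACAGTCAGCCCT is found on the top strand at positions 15–30.
Taking the reverse complement of TCCGGCTTT gives AAAGCCGGA, found at positions 61–69 on the template; the primer anneals here to the top strand with its 3' end pointing upstream.
Product length = (reverse-primer end) − (forward-primer start) + 1 = 69 − 15 + 1 = 55 bp.

55 bp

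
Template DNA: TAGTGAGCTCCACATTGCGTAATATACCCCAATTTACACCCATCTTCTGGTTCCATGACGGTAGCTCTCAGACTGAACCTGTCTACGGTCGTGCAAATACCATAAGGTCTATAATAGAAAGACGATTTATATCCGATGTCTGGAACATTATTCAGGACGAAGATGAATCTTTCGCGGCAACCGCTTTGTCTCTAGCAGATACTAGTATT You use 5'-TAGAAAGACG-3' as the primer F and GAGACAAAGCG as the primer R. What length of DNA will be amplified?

Scanning the template, TAGAAAGACG occurs at positions 115–124; this primer anneals to the bottom strand there with its 3' end pointing downstream.
Reverse complement of the reverse primer: CGCTTTGTCTC. This occurs on the top strand at positions 182–192.
Product length = (reverse-primer end) − (forward-primer start) + 1 = 192 − 115 + 1 = 78 bp.

78 bp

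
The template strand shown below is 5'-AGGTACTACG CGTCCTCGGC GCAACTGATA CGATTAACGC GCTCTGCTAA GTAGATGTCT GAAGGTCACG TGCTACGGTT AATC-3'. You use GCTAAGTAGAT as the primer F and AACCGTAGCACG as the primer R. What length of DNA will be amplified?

35 bp

The forward primer matches the template at positions 46–56.
Taking the reverse complement of AACCGTAGCACG gives CGTGCTACGGTT, found at positions 69–80 on the template; the primer anneals here to the top strand with its 3' end pointing upstream.
The product runs from position 46 to position 80, so its length is 80 − 46 + 1 = 35 bp.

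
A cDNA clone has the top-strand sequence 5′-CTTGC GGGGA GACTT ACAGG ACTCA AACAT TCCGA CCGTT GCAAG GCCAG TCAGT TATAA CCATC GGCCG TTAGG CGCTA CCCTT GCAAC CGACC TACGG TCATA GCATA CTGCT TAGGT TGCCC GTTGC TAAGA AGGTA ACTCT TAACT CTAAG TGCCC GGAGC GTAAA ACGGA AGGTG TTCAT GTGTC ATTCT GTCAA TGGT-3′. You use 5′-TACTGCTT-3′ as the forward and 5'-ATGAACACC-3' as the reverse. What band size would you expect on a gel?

Forward primer TACTGCTT is found on the top strand at positions 109–116.
Reverse complement of the reverse primer: GGTGTTCAT. This occurs on the top strand at positions 177–185.
Amplicon spans positions 109–185: 77 bp.

77 bp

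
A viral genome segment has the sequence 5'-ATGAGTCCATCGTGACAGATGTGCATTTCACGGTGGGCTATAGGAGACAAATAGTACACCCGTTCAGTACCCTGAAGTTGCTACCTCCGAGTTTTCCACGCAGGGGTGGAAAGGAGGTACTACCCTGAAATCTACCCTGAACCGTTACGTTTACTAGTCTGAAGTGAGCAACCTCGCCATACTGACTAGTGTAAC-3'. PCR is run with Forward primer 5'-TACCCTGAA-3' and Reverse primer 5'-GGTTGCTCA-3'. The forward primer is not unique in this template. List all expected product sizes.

106 bp, 53 bp, 41 bp

The forward primer TACCCTGAA matches the top strand at positions 68–76, 121–129, 133–141.
The reverse primer's reverse complement is TGAGCAACC, matching at positions 165–173.
Each forward site pairs with the reverse site to give a product ending at position 173: sizes 106, 53, 41 bp.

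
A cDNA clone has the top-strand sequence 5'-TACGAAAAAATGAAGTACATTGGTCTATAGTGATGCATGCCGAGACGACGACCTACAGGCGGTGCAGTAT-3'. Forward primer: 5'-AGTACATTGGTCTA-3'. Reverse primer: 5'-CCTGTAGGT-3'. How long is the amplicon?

Scanning the template, AGTACATTGGTCTA occurs at positions 14–27; this primer anneals to the bottom strand there with its 3' end pointing downstream.
Reverse complement of the reverse primer: ACCTACAGG. This occurs on the top strand at positions 51–59.
Amplicon spans positions 14–59: 46 bp.

46 bp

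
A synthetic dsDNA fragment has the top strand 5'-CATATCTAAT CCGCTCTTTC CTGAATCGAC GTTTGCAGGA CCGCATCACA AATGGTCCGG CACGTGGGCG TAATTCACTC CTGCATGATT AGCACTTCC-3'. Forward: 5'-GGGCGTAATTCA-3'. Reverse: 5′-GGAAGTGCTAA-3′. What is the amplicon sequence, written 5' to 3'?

5'-GGGCGTAATTCACTCCTGCATGATTAGCACTTCC-3'

Scanning the template, GGGCGTAATTCA occurs at positions 66–77; this primer anneals to the bottom strand there with its 3' end pointing downstream.
The reverse primer's reverse complement is TTAGCACTTCC, which matches the template at positions 89–99.
The product is the template from position 66 through 99 (34 bp).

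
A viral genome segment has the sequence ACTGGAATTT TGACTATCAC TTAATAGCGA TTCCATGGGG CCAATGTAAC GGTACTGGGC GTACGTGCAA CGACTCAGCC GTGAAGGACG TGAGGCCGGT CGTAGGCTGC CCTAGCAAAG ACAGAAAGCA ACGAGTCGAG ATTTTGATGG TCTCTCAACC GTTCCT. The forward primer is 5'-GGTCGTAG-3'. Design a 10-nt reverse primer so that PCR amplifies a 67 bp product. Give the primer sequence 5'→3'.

5'-GAACGGTTGA-3'

The forward primer binds at positions 98–105, so a 67 bp product ends at position 98 + 67 − 1 = 164.
The reverse primer anneals to the top strand over positions 155–164, i.e. to TCAACCGTTC.
Its sequence written 5'→3' is the reverse complement: GAACGGTTGA.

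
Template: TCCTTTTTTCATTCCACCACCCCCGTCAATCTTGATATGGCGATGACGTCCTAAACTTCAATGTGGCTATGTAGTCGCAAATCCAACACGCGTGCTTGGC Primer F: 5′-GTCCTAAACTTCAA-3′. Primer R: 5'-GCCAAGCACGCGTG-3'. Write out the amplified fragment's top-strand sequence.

The forward primer matches the template at positions 48–61.
Taking the reverse complement of GCCAAGCACGCGTG gives CACGCGTGCTTGGC, found at positions 87–100 on the template; the primer anneals here to the top strand with its 3' end pointing upstream.
The product is the template from position 48 through 100 (53 bp).

5'-GTCCTAAACTTCAATGTGGCTATGTAGTCGCAAATCCAACACGCGTGCTTGGC-3'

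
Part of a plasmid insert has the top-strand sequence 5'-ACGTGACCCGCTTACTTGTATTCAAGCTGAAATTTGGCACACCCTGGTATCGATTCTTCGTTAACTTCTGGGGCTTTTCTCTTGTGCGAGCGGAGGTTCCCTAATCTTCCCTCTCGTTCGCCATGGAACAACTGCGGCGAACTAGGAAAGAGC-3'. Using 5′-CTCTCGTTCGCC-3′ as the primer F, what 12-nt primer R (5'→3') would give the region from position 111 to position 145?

The product's 3' end on the top strand is position 145.
The reverse primer anneals to the top strand over positions 134–145, i.e. to GCGGCGAACTAG.
Its sequence written 5'→3' is the reverse complement: CTAGTTCGCCGC.

5'-CTAGTTCGCCGC-3'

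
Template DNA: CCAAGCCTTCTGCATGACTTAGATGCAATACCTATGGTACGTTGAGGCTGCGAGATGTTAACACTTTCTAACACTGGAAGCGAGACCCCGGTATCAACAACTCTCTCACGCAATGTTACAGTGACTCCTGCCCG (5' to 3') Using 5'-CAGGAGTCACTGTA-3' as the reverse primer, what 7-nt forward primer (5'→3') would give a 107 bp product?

The reverse primer's reverse complement TACAGTGACTCCTG matches the template at positions 117–130, so the product ends at position 130.
A 107 bp product then starts at position 130 − 107 + 1 = 24.
The forward primer is identical to the top strand there: TGCAATA.

5'-TGCAATA-3'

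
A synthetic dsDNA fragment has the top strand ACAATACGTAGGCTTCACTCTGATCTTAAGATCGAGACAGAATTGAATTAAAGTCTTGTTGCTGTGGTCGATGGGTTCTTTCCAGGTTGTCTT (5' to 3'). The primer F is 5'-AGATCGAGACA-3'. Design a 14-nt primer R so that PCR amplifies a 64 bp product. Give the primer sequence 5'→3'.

5'-AGACAACCTGGAAA-3'

The forward primer binds at positions 29–39, so a 64 bp product ends at position 29 + 64 − 1 = 92.
The reverse primer anneals to the top strand over positions 79–92, i.e. to TTTCCAGGTTGTCT.
Its sequence written 5'→3' is the reverse complement: AGACAACCTGGAAA.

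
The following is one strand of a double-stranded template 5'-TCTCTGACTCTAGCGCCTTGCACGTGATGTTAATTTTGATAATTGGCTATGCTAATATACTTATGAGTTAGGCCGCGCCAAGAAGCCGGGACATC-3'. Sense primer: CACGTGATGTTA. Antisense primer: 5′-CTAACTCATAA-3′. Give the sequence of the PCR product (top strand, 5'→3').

Scanning the template, CACGTGATGTTA occurs at positions 21–32; this primer anneals to the bottom strand there with its 3' end pointing downstream.
The reverse primer's reverse complement is TTATGAGTTAG, which matches the template at positions 61–71.
The product is the template from position 21 through 71 (51 bp).

5'-CACGTGATGTTAATTTTGATAATTGGCTATGCTAATATACTTATGAGTTAG-3'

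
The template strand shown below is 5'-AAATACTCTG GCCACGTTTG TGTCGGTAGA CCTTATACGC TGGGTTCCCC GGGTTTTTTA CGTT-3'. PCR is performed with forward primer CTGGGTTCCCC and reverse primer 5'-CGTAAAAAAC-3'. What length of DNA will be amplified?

Forward primer CTGGGTTCCCC is found on the top strand at positions 40–50.
Reverse complement of the reverse primer: GTTTTTTACG. This occurs on the top strand at positions 53–62.
The product runs from position 40 to position 62, so its length is 62 − 40 + 1 = 23 bp.

23 bp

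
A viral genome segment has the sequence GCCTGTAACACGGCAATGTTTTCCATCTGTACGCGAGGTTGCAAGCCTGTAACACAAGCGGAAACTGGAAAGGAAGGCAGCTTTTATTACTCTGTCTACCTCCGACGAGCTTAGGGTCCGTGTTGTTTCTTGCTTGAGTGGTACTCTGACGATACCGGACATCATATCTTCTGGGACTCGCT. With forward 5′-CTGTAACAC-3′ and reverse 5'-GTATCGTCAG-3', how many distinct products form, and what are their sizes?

The forward primer CTGTAACAC matches the top strand at positions 3–11, 47–55.
The reverse primer's reverse complement is CTGACGATAC, matching at positions 146–155.
Each forward site pairs with the reverse site to give a product ending at position 155: sizes 153, 109 bp.

Two products: 153 bp, 109 bp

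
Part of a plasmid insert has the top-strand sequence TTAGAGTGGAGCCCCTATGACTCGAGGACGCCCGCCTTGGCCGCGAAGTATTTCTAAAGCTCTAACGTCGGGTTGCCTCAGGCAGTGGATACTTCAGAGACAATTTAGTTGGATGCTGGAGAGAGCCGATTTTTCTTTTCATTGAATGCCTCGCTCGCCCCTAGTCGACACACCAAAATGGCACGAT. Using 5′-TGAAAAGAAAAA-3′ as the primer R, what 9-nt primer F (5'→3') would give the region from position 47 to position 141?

The reverse primer's reverse complement TTTTTCTTTTCA matches the template at positions 130–141; the product starts at position 47.
The forward primer is identical to the top strand over positions 47–55: AGTATTTCT.

5'-AGTATTTCT-3'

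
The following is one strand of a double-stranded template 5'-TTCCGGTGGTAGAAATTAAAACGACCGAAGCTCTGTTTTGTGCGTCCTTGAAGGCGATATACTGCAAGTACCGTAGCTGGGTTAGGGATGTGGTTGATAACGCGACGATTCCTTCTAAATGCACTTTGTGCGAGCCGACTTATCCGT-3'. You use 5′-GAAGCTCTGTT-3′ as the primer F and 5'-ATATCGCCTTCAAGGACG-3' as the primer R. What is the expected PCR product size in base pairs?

34 bp

Scanning the template, GAAGCTCTGTT occurs at positions 27–37; this primer anneals to the bottom strand there with its 3' end pointing downstream.
The reverse primer's reverse complement is CGTCCTTGAAGGCGATAT, which matches the template at positions 43–60.
Product length = (reverse-primer end) − (forward-primer start) + 1 = 60 − 27 + 1 = 34 bp.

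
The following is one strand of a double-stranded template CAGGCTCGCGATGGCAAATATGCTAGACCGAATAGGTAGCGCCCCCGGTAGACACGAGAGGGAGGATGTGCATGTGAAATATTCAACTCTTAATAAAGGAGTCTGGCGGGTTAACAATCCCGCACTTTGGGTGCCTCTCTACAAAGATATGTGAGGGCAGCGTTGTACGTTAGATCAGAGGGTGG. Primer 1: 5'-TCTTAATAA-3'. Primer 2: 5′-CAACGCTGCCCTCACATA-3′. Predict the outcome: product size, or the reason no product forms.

Yes — a 78 bp product.

Primer 1 (TCTTAATAA) matches the top strand at positions 88–96; it acts as a forward primer.
Primer 2's reverse complement is TATGTGAGGGCAGCGTTG, matching the top strand at positions 148–165; it acts as a reverse primer.
The 3' ends face each other across positions 88–165, giving a 78 bp product.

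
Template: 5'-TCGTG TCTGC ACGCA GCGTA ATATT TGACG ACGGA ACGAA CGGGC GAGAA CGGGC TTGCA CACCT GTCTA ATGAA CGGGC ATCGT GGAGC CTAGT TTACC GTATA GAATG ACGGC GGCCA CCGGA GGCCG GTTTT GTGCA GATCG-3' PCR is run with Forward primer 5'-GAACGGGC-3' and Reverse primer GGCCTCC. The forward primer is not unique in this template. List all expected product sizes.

The forward primer GAACGGGC matches the top strand at positions 38–45, 48–55, 73–80.
The reverse primer's reverse complement is GGAGGCC, matching at positions 123–129.
Each forward site pairs with the reverse site to give a product ending at position 129: sizes 92, 82, 57 bp.

92 bp, 82 bp, 57 bp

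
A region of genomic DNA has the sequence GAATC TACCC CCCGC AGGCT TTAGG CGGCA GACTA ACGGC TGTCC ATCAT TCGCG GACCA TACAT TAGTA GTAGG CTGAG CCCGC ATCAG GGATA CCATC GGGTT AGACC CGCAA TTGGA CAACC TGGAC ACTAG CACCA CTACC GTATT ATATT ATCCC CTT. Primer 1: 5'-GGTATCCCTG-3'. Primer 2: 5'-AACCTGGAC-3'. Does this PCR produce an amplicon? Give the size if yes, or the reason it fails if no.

No product — the primers' 3' ends point away from each other.

Primer 1 (GGTATCCCTG) has reverse complement CAGGGATACC, which matches the top strand at positions 88–97; primer 1 anneals to the top strand there with its 3' end pointing upstream toward position 88.
Primer 2 (AACCTGGAC) matches the top strand directly at positions 122–130; it anneals to the bottom strand with its 3' end pointing downstream toward position 130.
The 3' ends diverge (primer 1 extends toward position 1, primer 2 toward position 163), so the primers never converge on a shared product.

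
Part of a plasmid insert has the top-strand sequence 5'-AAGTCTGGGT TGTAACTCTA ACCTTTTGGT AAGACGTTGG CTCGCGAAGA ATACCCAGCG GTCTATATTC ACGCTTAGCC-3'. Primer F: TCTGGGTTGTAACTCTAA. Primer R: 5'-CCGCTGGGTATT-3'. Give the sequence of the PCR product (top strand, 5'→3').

Scanning the template, TCTGGGTTGTAACTCTAA occurs at positions 4–21; this primer anneals to the bottom strand there with its 3' end pointing downstream.
The reverse primer's reverse complement is AATACCCAGCGG, which matches the template at positions 50–61.
The product is the template from position 4 through 61 (58 bp).

5'-TCTGGGTTGTAACTCTAACCTTTTGGTAAGACGTTGGCTCGCGAAGAATACCCAGCGG-3'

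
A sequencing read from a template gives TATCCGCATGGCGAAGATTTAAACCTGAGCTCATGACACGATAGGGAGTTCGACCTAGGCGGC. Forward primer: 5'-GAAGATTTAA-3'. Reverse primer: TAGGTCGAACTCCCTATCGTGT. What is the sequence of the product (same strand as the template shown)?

5'-GAAGATTTAAACCTGAGCTCATGACACGATAGGGAGTTCGACCTA-3'

Scanning the template, GAAGATTTAA occurs at positions 13–22; this primer anneals to the bottom strand there with its 3' end pointing downstream.
Reverse complement of the reverse primer: ACACGATAGGGAGTTCGACCTA. This occurs on the top strand at positions 36–57.
The product is the template from position 13 through 57 (45 bp).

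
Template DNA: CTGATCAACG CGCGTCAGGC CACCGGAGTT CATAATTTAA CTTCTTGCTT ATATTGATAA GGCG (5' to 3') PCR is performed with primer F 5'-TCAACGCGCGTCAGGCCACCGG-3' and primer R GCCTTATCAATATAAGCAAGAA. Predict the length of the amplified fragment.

The forward primer matches the template at positions 5–26.
Taking the reverse complement of GCCTTATCAATATAAGCAAGAA gives TTCTTGCTTATATTGATAAGGC, found at positions 42–63 on the template; the primer anneals here to the top strand with its 3' end pointing upstream.
Amplicon spans positions 5–63: 59 bp.

59 bp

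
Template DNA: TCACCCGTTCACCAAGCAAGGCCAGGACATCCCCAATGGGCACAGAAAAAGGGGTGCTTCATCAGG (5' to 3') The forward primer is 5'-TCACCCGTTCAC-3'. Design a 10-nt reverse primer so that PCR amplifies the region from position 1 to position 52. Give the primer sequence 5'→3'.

The product's 3' end on the top strand is position 52.
The reverse primer anneals to the top strand over positions 43–52, i.e. to CAGAAAAAGG.
Its sequence written 5'→3' is the reverse complement: CCTTTTTCTG.

5'-CCTTTTTCTG-3'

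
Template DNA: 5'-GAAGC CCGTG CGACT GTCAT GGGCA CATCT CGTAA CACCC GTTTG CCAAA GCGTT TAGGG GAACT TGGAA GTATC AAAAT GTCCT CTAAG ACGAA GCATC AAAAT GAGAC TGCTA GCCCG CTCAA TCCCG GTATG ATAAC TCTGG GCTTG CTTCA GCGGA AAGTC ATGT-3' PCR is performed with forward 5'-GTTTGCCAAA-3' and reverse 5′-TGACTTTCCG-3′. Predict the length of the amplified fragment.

Forward primer GTTTGCCAAA is found on the top strand at positions 41–50.
The reverse primer's reverse complement is CGGAAAGTCA, which matches the template at positions 157–166.
Product length = (reverse-primer end) − (forward-primer start) + 1 = 166 − 41 + 1 = 126 bp.

126 bp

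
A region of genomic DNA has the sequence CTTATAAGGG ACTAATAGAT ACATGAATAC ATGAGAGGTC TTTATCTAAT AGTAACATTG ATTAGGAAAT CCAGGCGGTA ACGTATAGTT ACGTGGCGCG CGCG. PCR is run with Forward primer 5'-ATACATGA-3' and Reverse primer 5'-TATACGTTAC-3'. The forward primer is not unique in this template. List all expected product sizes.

69 bp, 61 bp

The forward primer ATACATGA matches the top strand at positions 19–26, 27–34.
The reverse primer's reverse complement is GTAACGTATA, matching at positions 78–87.
Each forward site pairs with the reverse site to give a product ending at position 87: sizes 69, 61 bp.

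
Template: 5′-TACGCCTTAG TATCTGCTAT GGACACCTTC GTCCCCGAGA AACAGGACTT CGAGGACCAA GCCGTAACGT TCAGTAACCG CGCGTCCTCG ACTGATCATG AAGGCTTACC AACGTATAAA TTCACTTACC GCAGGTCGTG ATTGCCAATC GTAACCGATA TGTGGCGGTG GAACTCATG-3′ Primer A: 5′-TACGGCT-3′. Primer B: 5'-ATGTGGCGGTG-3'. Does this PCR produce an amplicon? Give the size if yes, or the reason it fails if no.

Primer A (TACGGCT) has reverse complement AGCCGTA, which matches the top strand at positions 60–66; primer A anneals to the top strand there with its 3' end pointing upstream toward position 60.
Primer B (ATGTGGCGGTG) matches the top strand directly at positions 160–170; it anneals to the bottom strand with its 3' end pointing downstream toward position 170.
The 3' ends diverge (primer A extends toward position 1, primer B toward position 179), so the primers never converge on a shared product.

No product — the primers' 3' ends point away from each other.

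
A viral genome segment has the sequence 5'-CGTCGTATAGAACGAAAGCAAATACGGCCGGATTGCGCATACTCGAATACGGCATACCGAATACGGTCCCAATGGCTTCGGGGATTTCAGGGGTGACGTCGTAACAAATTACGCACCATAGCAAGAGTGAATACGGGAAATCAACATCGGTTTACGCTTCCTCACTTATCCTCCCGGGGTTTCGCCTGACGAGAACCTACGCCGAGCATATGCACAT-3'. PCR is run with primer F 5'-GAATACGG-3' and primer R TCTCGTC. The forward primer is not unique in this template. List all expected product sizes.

The forward primer GAATACGG matches the top strand at positions 45–52, 59–66, 129–136.
The reverse primer's reverse complement is GACGAGA, matching at positions 188–194.
Each forward site pairs with the reverse site to give a product ending at position 194: sizes 150, 136, 66 bp.

150 bp, 136 bp, 66 bp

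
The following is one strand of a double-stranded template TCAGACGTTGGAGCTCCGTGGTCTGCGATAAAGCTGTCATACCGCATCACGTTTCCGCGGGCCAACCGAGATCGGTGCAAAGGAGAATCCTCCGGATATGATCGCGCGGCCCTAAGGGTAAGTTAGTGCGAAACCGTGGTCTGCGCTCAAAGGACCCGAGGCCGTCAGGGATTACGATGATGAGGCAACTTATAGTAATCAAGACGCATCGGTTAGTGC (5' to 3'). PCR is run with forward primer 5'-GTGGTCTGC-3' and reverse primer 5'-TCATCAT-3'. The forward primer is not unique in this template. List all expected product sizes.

The forward primer GTGGTCTGC matches the top strand at positions 18–26, 136–144.
The reverse primer's reverse complement is ATGATGA, matching at positions 177–183.
Each forward site pairs with the reverse site to give a product ending at position 183: sizes 166, 48 bp.

166 bp, 48 bp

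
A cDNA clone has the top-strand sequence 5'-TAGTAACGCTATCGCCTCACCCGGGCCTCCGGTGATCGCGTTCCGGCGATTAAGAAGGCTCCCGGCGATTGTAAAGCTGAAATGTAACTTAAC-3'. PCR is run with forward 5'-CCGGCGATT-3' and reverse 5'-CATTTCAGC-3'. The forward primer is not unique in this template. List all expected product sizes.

42 bp, 23 bp

The forward primer CCGGCGATT matches the top strand at positions 43–51, 62–70.
The reverse primer's reverse complement is GCTGAAATG, matching at positions 76–84.
Each forward site pairs with the reverse site to give a product ending at position 84: sizes 42, 23 bp.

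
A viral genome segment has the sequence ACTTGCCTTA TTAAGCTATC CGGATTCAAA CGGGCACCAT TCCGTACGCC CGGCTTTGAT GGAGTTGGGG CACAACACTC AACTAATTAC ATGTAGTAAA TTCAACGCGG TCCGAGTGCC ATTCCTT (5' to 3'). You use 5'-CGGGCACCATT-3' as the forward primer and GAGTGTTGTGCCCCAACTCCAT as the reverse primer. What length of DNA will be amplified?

The forward primer matches the template at positions 31–41.
Reverse complement of the reverse primer: ATGGAGTTGGGGCACAACACTC. This occurs on the top strand at positions 59–80.
The product runs from position 31 to position 80, so its length is 80 − 31 + 1 = 50 bp.

50 bp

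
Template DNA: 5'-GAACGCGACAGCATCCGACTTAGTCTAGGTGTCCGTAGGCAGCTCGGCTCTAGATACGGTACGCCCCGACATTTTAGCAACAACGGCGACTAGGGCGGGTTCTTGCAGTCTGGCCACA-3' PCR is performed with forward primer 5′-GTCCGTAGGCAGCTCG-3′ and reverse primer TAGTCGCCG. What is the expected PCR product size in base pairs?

62 bp

Scanning the template, GTCCGTAGGCAGCTCG occurs at positions 31–46; this primer anneals to the bottom strand there with its 3' end pointing downstream.
Taking the reverse complement of TAGTCGCCG gives CGGCGACTA, found at positions 84–92 on the template; the primer anneals here to the top strand with its 3' end pointing upstream.
Product length = (reverse-primer end) − (forward-primer start) + 1 = 92 − 31 + 1 = 62 bp.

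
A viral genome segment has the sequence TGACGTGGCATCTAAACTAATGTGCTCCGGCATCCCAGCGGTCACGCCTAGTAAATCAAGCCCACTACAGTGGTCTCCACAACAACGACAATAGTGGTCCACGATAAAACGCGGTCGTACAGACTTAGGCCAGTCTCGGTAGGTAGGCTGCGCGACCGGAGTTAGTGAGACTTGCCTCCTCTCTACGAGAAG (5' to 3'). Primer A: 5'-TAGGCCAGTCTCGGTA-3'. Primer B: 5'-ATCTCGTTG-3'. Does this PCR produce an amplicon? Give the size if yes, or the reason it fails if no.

No product — primer B has no binding site in the template.

Primer B (ATCTCGTTG) does not match the top strand, and its reverse complement CAACGAGAT does not match either.
With no annealing site for primer B, no amplification occurs.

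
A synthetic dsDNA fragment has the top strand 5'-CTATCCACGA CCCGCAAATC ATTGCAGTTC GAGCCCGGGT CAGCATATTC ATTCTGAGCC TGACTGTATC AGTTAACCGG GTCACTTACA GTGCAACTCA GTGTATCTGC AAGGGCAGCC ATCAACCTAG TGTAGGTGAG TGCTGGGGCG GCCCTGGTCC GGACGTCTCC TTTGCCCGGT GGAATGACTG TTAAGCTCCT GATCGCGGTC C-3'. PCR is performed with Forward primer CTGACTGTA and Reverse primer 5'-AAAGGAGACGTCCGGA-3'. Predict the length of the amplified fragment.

Scanning the template, CTGACTGTA occurs at positions 60–68; this primer anneals to the bottom strand there with its 3' end pointing downstream.
Taking the reverse complement of AAAGGAGACGTCCGGA gives TCCGGACGTCTCCTTT, found at positions 158–173 on the template; the primer anneals here to the top strand with its 3' end pointing upstream.
The product runs from position 60 to position 173, so its length is 173 − 60 + 1 = 114 bp.

114 bp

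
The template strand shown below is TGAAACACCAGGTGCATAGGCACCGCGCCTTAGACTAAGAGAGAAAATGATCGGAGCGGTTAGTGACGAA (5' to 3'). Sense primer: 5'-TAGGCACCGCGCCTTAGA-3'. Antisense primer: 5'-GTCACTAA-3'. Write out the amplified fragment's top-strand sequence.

5'-TAGGCACCGCGCCTTAGACTAAGAGAGAAAATGATCGGAGCGGTTAGTGAC-3'

The forward primer matches the template at positions 17–34.
Taking the reverse complement of GTCACTAA gives TTAGTGAC, found at positions 60–67 on the template; the primer anneals here to the top strand with its 3' end pointing upstream.
The product is the template from position 17 through 67 (51 bp).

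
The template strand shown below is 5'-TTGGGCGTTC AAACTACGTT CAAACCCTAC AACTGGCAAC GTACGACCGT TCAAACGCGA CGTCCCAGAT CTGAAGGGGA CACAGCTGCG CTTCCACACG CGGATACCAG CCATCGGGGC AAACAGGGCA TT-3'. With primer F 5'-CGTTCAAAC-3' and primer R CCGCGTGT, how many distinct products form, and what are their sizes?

The forward primer CGTTCAAAC matches the top strand at positions 6–14, 17–25, 48–56.
The reverse primer's reverse complement is ACACGCGG, matching at positions 96–103.
Each forward site pairs with the reverse site to give a product ending at position 103: sizes 98, 87, 56 bp.

Three products: 98 bp, 87 bp, 56 bp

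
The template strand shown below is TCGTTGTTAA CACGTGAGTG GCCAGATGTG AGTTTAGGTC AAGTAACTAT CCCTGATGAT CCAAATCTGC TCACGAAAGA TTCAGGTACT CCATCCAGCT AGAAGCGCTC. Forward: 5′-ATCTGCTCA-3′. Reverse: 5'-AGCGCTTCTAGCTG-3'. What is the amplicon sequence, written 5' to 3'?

The forward primer matches the template at positions 65–73.
Reverse complement of the reverse primer: CAGCTAGAAGCGCT. This occurs on the top strand at positions 96–109.
The product is the template from position 65 through 109 (45 bp).

5'-ATCTGCTCACGAAAGATTCAGGTACTCCATCCAGCTAGAAGCGCT-3'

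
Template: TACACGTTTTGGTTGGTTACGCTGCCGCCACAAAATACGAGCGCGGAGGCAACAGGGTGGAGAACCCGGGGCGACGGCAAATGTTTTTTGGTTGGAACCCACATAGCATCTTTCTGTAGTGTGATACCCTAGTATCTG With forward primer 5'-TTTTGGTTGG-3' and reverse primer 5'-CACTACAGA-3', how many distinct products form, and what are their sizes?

The forward primer TTTTGGTTGG matches the top strand at positions 7–16, 86–95.
The reverse primer's reverse complement is TCTGTAGTG, matching at positions 113–121.
Each forward site pairs with the reverse site to give a product ending at position 121: sizes 115, 36 bp.

Two products: 115 bp, 36 bp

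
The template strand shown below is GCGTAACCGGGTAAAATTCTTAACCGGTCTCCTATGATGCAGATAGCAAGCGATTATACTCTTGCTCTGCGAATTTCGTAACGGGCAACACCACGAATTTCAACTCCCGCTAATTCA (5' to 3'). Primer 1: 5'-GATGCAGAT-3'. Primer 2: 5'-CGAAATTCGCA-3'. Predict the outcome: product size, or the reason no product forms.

Yes — a 43 bp product.

Primer 1 (GATGCAGAT) matches the top strand at positions 36–44; it acts as a forward primer.
Primer 2's reverse complement is TGCGAATTTCG, matching the top strand at positions 68–78; it acts as a reverse primer.
The 3' ends face each other across positions 36–78, giving a 43 bp product.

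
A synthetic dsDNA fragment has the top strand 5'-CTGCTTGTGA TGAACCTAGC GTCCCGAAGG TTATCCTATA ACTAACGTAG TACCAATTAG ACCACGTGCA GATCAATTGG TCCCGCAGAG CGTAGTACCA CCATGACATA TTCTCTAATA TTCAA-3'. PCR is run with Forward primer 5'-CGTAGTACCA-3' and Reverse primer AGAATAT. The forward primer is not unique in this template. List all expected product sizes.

69 bp, 24 bp

The forward primer CGTAGTACCA matches the top strand at positions 46–55, 91–100.
The reverse primer's reverse complement is ATATTCT, matching at positions 108–114.
Each forward site pairs with the reverse site to give a product ending at position 114: sizes 69, 24 bp.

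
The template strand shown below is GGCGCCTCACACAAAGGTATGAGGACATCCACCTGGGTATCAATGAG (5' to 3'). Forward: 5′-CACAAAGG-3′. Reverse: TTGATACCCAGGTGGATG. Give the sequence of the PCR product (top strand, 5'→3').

5'-CACAAAGGTATGAGGACATCCACCTGGGTATCAA-3'

Scanning the template, CACAAAGG occurs at positions 10–17; this primer anneals to the bottom strand there with its 3' end pointing downstream.
Taking the reverse complement of TTGATACCCAGGTGGATG gives CATCCACCTGGGTATCAA, found at positions 26–43 on the template; the primer anneals here to the top strand with its 3' end pointing upstream.
The product is the template from position 10 through 43 (34 bp).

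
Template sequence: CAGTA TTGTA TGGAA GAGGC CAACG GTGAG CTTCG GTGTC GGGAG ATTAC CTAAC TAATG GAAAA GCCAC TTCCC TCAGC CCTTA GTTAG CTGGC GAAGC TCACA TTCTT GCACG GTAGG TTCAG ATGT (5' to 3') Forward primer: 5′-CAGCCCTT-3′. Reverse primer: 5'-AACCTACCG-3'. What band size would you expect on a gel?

The forward primer matches the template at positions 77–84.
The reverse primer's reverse complement is CGGTAGGTT, which matches the template at positions 114–122.
The product runs from position 77 to position 122, so its length is 122 − 77 + 1 = 46 bp.

46 bp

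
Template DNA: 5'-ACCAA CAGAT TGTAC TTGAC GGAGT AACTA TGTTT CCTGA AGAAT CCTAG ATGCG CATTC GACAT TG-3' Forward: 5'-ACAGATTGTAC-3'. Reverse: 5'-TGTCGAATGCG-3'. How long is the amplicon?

60 bp

The forward primer matches the template at positions 5–15.
Taking the reverse complement of TGTCGAATGCG gives CGCATTCGACA, found at positions 54–64 on the template; the primer anneals here to the top strand with its 3' end pointing upstream.
Product length = (reverse-primer end) − (forward-primer start) + 1 = 64 − 5 + 1 = 60 bp.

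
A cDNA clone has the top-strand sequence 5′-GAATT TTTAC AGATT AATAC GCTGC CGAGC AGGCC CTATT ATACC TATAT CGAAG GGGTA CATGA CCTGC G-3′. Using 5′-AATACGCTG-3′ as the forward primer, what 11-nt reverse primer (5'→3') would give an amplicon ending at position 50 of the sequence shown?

5'-ATATAGGTATA-3'

The forward primer binds at positions 16–24; the product's 3' end on the top strand is position 50.
The reverse primer anneals to the top strand over positions 40–50, i.e. to TATACCTATAT.
Its sequence written 5'→3' is the reverse complement: ATATAGGTATA.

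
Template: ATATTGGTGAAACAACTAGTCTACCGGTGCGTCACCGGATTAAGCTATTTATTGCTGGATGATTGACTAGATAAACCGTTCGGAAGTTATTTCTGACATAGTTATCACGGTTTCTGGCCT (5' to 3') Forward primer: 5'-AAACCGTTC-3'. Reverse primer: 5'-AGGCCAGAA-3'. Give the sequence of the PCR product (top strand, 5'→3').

Scanning the template, AAACCGTTC occurs at positions 73–81; this primer anneals to the bottom strand there with its 3' end pointing downstream.
Taking the reverse complement of AGGCCAGAA gives TTCTGGCCT, found at positions 112–120 on the template; the primer anneals here to the top strand with its 3' end pointing upstream.
The product is the template from position 73 through 120 (48 bp).

5'-AAACCGTTCGGAAGTTATTTCTGACATAGTTATCACGGTTTCTGGCCT-3'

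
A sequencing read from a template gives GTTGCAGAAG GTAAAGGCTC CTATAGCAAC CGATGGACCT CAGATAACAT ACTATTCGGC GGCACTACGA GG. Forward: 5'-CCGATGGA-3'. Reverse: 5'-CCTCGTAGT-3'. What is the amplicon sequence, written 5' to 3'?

Scanning the template, CCGATGGA occurs at positions 30–37; this primer anneals to the bottom strand there with its 3' end pointing downstream.
The reverse primer's reverse complement is ACTACGAGG, which matches the template at positions 64–72.
The product is the template from position 30 through 72 (43 bp).

5'-CCGATGGACCTCAGATAACATACTATTCGGCGGCACTACGAGG-3'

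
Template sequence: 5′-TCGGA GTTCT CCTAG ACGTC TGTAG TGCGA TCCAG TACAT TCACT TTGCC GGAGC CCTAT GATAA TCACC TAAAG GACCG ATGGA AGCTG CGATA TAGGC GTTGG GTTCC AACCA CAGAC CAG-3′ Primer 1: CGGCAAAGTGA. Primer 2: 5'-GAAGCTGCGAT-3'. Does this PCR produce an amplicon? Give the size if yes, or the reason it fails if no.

No product — the primers' 3' ends point away from each other.

Primer 1 (CGGCAAAGTGA) has reverse complement TCACTTTGCCG, which matches the top strand at positions 41–51; primer 1 anneals to the top strand there with its 3' end pointing upstream toward position 41.
Primer 2 (GAAGCTGCGAT) matches the top strand directly at positions 84–94; it anneals to the bottom strand with its 3' end pointing downstream toward position 94.
The 3' ends diverge (primer 1 extends toward position 1, primer 2 toward position 123), so the primers never converge on a shared product.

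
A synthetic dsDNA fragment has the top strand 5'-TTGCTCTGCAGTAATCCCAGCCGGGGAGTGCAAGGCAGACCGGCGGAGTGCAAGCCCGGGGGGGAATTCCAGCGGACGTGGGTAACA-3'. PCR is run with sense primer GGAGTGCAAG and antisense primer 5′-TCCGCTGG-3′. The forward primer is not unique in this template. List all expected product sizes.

The forward primer GGAGTGCAAG matches the top strand at positions 25–34, 45–54.
The reverse primer's reverse complement is CCAGCGGA, matching at positions 69–76.
Each forward site pairs with the reverse site to give a product ending at position 76: sizes 52, 32 bp.

52 bp, 32 bp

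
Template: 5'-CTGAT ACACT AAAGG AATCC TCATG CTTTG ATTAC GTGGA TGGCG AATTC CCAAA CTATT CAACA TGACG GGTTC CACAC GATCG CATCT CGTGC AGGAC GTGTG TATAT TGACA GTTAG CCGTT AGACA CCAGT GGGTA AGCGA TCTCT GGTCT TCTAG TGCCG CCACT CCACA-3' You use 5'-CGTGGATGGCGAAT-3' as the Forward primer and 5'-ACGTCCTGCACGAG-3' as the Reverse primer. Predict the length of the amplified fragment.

68 bp

Forward primer CGTGGATGGCGAAT is found on the top strand at positions 35–48.
Reverse complement of the reverse primer: CTCGTGCAGGACGT. This occurs on the top strand at positions 89–102.
Amplicon spans positions 35–102: 68 bp.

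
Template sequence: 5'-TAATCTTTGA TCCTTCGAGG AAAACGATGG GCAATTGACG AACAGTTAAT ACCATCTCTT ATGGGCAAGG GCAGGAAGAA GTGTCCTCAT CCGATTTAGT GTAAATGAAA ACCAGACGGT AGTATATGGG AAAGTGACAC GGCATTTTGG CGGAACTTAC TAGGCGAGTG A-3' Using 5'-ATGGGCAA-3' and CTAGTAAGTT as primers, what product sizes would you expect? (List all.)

The forward primer ATGGGCAA matches the top strand at positions 27–34, 61–68.
The reverse primer's reverse complement is AACTTACTAG, matching at positions 154–163.
Each forward site pairs with the reverse site to give a product ending at position 163: sizes 137, 103 bp.

137 bp, 103 bp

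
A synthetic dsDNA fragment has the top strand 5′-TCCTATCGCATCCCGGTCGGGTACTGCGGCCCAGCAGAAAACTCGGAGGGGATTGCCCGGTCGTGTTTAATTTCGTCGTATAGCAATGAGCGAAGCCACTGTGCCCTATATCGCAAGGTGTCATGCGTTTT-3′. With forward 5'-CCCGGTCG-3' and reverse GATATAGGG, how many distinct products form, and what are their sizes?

Two products: 101 bp, 57 bp

The forward primer CCCGGTCG matches the top strand at positions 12–19, 56–63.
The reverse primer's reverse complement is CCCTATATC, matching at positions 104–112.
Each forward site pairs with the reverse site to give a product ending at position 112: sizes 101, 57 bp.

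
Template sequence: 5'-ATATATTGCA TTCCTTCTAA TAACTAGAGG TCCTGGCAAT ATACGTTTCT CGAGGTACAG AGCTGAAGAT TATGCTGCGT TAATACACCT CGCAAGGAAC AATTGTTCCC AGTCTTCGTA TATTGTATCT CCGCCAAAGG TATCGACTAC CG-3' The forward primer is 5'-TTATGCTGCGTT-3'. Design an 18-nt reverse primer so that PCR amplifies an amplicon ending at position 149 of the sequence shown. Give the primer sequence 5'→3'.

5'-TAGTCGATACCTTTGGCG-3'

The forward primer binds at positions 70–81; the product's 3' end on the top strand is position 149.
The reverse primer anneals to the top strand over positions 132–149, i.e. to CGCCAAAGGTATCGACTA.
Its sequence written 5'→3' is the reverse complement: TAGTCGATACCTTTGGCG.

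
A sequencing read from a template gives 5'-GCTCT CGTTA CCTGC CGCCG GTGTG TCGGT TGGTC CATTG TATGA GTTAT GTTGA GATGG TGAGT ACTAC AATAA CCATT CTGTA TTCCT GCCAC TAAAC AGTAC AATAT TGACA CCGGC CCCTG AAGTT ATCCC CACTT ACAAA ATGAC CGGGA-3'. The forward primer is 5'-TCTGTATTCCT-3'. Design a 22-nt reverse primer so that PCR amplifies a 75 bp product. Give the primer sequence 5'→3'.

The forward primer binds at positions 80–90, so a 75 bp product ends at position 80 + 75 − 1 = 154.
The reverse primer anneals to the top strand over positions 133–154, i.e. to CCCCACTTACAAAATGACCGGG.
Its sequence written 5'→3' is the reverse complement: CCCGGTCATTTTGTAAGTGGGG.

5'-CCCGGTCATTTTGTAAGTGGGG-3'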